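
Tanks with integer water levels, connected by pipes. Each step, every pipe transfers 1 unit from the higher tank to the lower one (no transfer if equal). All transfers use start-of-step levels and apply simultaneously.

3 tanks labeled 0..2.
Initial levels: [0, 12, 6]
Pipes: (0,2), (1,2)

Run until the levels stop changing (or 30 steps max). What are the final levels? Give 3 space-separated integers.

Step 1: flows [2->0,1->2] -> levels [1 11 6]
Step 2: flows [2->0,1->2] -> levels [2 10 6]
Step 3: flows [2->0,1->2] -> levels [3 9 6]
Step 4: flows [2->0,1->2] -> levels [4 8 6]
Step 5: flows [2->0,1->2] -> levels [5 7 6]
Step 6: flows [2->0,1->2] -> levels [6 6 6]
Step 7: flows [0=2,1=2] -> levels [6 6 6]
  -> stable (no change)

Answer: 6 6 6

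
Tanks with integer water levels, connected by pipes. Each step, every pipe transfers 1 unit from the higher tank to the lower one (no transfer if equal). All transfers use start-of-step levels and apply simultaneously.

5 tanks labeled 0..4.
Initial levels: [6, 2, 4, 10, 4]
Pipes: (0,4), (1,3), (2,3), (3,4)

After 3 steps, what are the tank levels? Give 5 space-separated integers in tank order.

Step 1: flows [0->4,3->1,3->2,3->4] -> levels [5 3 5 7 6]
Step 2: flows [4->0,3->1,3->2,3->4] -> levels [6 4 6 4 6]
Step 3: flows [0=4,1=3,2->3,4->3] -> levels [6 4 5 6 5]

Answer: 6 4 5 6 5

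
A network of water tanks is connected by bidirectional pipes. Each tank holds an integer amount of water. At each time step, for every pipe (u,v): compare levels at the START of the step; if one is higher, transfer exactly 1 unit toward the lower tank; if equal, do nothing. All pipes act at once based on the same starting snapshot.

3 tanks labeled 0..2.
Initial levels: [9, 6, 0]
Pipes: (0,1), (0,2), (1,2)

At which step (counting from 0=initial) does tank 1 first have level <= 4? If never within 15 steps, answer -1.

Answer: 3

Derivation:
Step 1: flows [0->1,0->2,1->2] -> levels [7 6 2]
Step 2: flows [0->1,0->2,1->2] -> levels [5 6 4]
Step 3: flows [1->0,0->2,1->2] -> levels [5 4 6]
Tank 1 first reaches <=4 at step 3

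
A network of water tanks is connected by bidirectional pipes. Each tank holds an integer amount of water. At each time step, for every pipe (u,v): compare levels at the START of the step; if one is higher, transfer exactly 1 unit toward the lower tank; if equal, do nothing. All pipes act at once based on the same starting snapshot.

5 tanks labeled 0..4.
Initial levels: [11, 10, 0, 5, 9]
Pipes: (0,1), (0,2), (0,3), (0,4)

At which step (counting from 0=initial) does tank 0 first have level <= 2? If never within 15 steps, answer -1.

Answer: -1

Derivation:
Step 1: flows [0->1,0->2,0->3,0->4] -> levels [7 11 1 6 10]
Step 2: flows [1->0,0->2,0->3,4->0] -> levels [7 10 2 7 9]
Step 3: flows [1->0,0->2,0=3,4->0] -> levels [8 9 3 7 8]
Step 4: flows [1->0,0->2,0->3,0=4] -> levels [7 8 4 8 8]
Step 5: flows [1->0,0->2,3->0,4->0] -> levels [9 7 5 7 7]
Step 6: flows [0->1,0->2,0->3,0->4] -> levels [5 8 6 8 8]
Step 7: flows [1->0,2->0,3->0,4->0] -> levels [9 7 5 7 7]
  -> period-2 cycle (repeats step 5); tank 0 never drops to <=2
Tank 0 never reaches <=2 within 15 steps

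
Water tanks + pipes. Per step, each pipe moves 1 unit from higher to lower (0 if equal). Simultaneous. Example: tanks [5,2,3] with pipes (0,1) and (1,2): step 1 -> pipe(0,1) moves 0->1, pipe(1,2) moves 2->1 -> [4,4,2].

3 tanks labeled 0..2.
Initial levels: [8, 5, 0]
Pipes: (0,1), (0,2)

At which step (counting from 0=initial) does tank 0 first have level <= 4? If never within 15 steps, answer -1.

Answer: 4

Derivation:
Step 1: flows [0->1,0->2] -> levels [6 6 1]
Step 2: flows [0=1,0->2] -> levels [5 6 2]
Step 3: flows [1->0,0->2] -> levels [5 5 3]
Step 4: flows [0=1,0->2] -> levels [4 5 4]
Tank 0 first reaches <=4 at step 4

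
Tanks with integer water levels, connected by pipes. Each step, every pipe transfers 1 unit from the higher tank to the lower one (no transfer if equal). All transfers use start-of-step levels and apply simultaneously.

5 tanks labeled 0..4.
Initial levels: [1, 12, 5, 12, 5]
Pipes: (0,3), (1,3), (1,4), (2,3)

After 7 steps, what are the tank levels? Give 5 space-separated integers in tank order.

Step 1: flows [3->0,1=3,1->4,3->2] -> levels [2 11 6 10 6]
Step 2: flows [3->0,1->3,1->4,3->2] -> levels [3 9 7 9 7]
Step 3: flows [3->0,1=3,1->4,3->2] -> levels [4 8 8 7 8]
Step 4: flows [3->0,1->3,1=4,2->3] -> levels [5 7 7 8 8]
Step 5: flows [3->0,3->1,4->1,3->2] -> levels [6 9 8 5 7]
Step 6: flows [0->3,1->3,1->4,2->3] -> levels [5 7 7 8 8]
  -> period-2 cycle: step 6 state = step 4 state
  -> state at step 7: (7-4) mod 2 = 1, same as step 5 -> [6 9 8 5 7]

Answer: 6 9 8 5 7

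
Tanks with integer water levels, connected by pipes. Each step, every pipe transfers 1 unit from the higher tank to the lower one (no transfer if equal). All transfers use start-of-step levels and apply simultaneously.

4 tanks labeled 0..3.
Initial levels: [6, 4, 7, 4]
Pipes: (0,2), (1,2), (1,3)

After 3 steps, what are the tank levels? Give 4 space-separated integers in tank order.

Answer: 6 6 5 4

Derivation:
Step 1: flows [2->0,2->1,1=3] -> levels [7 5 5 4]
Step 2: flows [0->2,1=2,1->3] -> levels [6 4 6 5]
Step 3: flows [0=2,2->1,3->1] -> levels [6 6 5 4]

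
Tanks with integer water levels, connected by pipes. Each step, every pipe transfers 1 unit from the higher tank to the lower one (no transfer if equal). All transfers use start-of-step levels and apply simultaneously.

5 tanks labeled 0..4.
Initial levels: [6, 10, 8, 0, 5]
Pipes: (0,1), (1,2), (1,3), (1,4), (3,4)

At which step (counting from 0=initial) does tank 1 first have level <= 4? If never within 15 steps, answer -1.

Step 1: flows [1->0,1->2,1->3,1->4,4->3] -> levels [7 6 9 2 5]
Step 2: flows [0->1,2->1,1->3,1->4,4->3] -> levels [6 6 8 4 5]
Step 3: flows [0=1,2->1,1->3,1->4,4->3] -> levels [6 5 7 6 5]
Step 4: flows [0->1,2->1,3->1,1=4,3->4] -> levels [5 8 6 4 6]
Step 5: flows [1->0,1->2,1->3,1->4,4->3] -> levels [6 4 7 6 6]
Tank 1 first reaches <=4 at step 5

Answer: 5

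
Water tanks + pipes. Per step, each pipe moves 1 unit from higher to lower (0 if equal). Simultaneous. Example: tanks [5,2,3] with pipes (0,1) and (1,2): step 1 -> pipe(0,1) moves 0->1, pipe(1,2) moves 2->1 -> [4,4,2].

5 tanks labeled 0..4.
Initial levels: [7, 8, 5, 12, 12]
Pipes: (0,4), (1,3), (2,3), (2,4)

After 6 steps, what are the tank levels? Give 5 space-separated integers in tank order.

Answer: 9 10 9 8 8

Derivation:
Step 1: flows [4->0,3->1,3->2,4->2] -> levels [8 9 7 10 10]
Step 2: flows [4->0,3->1,3->2,4->2] -> levels [9 10 9 8 8]
Step 3: flows [0->4,1->3,2->3,2->4] -> levels [8 9 7 10 10]
  -> period-2 cycle: step 3 state = step 1 state
  -> state at step 6: (6-1) mod 2 = 1, same as step 2 -> [9 10 9 8 8]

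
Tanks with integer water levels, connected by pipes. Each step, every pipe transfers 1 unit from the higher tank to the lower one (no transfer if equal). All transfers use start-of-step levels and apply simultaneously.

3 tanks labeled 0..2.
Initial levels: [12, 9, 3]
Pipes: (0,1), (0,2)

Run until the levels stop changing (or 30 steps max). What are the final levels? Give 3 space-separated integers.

Step 1: flows [0->1,0->2] -> levels [10 10 4]
Step 2: flows [0=1,0->2] -> levels [9 10 5]
Step 3: flows [1->0,0->2] -> levels [9 9 6]
Step 4: flows [0=1,0->2] -> levels [8 9 7]
Step 5: flows [1->0,0->2] -> levels [8 8 8]
Step 6: flows [0=1,0=2] -> levels [8 8 8]
  -> stable (no change)

Answer: 8 8 8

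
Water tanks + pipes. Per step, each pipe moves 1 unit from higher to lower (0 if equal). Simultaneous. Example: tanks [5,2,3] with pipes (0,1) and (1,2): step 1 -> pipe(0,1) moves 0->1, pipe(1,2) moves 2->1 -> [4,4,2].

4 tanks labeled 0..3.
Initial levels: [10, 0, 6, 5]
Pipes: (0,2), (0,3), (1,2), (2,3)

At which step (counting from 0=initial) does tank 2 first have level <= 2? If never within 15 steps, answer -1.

Step 1: flows [0->2,0->3,2->1,2->3] -> levels [8 1 5 7]
Step 2: flows [0->2,0->3,2->1,3->2] -> levels [6 2 6 7]
Step 3: flows [0=2,3->0,2->1,3->2] -> levels [7 3 6 5]
Step 4: flows [0->2,0->3,2->1,2->3] -> levels [5 4 5 7]
Step 5: flows [0=2,3->0,2->1,3->2] -> levels [6 5 5 5]
Step 6: flows [0->2,0->3,1=2,2=3] -> levels [4 5 6 6]
Step 7: flows [2->0,3->0,2->1,2=3] -> levels [6 6 4 5]
Step 8: flows [0->2,0->3,1->2,3->2] -> levels [4 5 7 5]
Step 9: flows [2->0,3->0,2->1,2->3] -> levels [6 6 4 5]
  -> period-2 cycle (repeats step 7); tank 2 never drops to <=2
Tank 2 never reaches <=2 within 15 steps

Answer: -1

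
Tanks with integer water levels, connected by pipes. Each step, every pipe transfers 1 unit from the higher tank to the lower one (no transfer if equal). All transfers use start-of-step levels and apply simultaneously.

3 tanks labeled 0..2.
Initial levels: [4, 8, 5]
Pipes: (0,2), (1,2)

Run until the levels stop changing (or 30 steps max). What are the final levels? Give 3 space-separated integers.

Step 1: flows [2->0,1->2] -> levels [5 7 5]
Step 2: flows [0=2,1->2] -> levels [5 6 6]
Step 3: flows [2->0,1=2] -> levels [6 6 5]
Step 4: flows [0->2,1->2] -> levels [5 5 7]
Step 5: flows [2->0,2->1] -> levels [6 6 5]
  -> period-2 cycle: step 5 state = step 3 state; never stabilizes
  -> state at step 30: (30-3) mod 2 = 1, same as step 4 -> [5 5 7]

Answer: 5 5 7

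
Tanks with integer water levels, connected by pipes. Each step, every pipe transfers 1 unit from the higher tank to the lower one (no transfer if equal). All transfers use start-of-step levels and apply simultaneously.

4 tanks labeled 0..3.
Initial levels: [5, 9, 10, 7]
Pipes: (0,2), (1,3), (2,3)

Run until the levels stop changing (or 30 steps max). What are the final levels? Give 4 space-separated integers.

Step 1: flows [2->0,1->3,2->3] -> levels [6 8 8 9]
Step 2: flows [2->0,3->1,3->2] -> levels [7 9 8 7]
Step 3: flows [2->0,1->3,2->3] -> levels [8 8 6 9]
Step 4: flows [0->2,3->1,3->2] -> levels [7 9 8 7]
  -> period-2 cycle: step 4 state = step 2 state; never stabilizes
  -> state at step 30: (30-2) mod 2 = 0, same as step 2 -> [7 9 8 7]

Answer: 7 9 8 7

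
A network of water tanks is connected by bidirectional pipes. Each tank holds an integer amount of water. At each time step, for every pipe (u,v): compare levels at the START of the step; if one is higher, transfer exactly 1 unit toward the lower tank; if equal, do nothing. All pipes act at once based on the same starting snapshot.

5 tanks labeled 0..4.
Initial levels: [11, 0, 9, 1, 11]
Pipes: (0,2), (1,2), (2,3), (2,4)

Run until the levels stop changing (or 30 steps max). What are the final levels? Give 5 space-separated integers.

Answer: 7 6 5 7 7

Derivation:
Step 1: flows [0->2,2->1,2->3,4->2] -> levels [10 1 9 2 10]
Step 2: flows [0->2,2->1,2->3,4->2] -> levels [9 2 9 3 9]
Step 3: flows [0=2,2->1,2->3,2=4] -> levels [9 3 7 4 9]
Step 4: flows [0->2,2->1,2->3,4->2] -> levels [8 4 7 5 8]
Step 5: flows [0->2,2->1,2->3,4->2] -> levels [7 5 7 6 7]
Step 6: flows [0=2,2->1,2->3,2=4] -> levels [7 6 5 7 7]
Step 7: flows [0->2,1->2,3->2,4->2] -> levels [6 5 9 6 6]
Step 8: flows [2->0,2->1,2->3,2->4] -> levels [7 6 5 7 7]
  -> period-2 cycle: step 8 state = step 6 state; never stabilizes
  -> state at step 30: (30-6) mod 2 = 0, same as step 6 -> [7 6 5 7 7]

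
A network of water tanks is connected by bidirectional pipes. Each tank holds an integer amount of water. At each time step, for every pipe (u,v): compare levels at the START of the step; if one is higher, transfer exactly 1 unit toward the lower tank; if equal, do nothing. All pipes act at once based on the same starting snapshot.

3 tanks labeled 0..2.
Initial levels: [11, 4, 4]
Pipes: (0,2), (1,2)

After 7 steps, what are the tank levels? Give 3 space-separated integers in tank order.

Answer: 6 6 7

Derivation:
Step 1: flows [0->2,1=2] -> levels [10 4 5]
Step 2: flows [0->2,2->1] -> levels [9 5 5]
Step 3: flows [0->2,1=2] -> levels [8 5 6]
Step 4: flows [0->2,2->1] -> levels [7 6 6]
Step 5: flows [0->2,1=2] -> levels [6 6 7]
Step 6: flows [2->0,2->1] -> levels [7 7 5]
Step 7: flows [0->2,1->2] -> levels [6 6 7]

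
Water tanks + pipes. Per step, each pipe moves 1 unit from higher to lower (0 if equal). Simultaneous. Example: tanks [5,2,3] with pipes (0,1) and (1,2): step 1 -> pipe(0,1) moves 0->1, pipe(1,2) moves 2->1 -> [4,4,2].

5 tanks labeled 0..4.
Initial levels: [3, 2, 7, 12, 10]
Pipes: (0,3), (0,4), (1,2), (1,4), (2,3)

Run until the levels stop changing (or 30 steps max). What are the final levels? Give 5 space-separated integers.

Answer: 6 7 6 8 7

Derivation:
Step 1: flows [3->0,4->0,2->1,4->1,3->2] -> levels [5 4 7 10 8]
Step 2: flows [3->0,4->0,2->1,4->1,3->2] -> levels [7 6 7 8 6]
Step 3: flows [3->0,0->4,2->1,1=4,3->2] -> levels [7 7 7 6 7]
Step 4: flows [0->3,0=4,1=2,1=4,2->3] -> levels [6 7 6 8 7]
Step 5: flows [3->0,4->0,1->2,1=4,3->2] -> levels [8 6 8 6 6]
Step 6: flows [0->3,0->4,2->1,1=4,2->3] -> levels [6 7 6 8 7]
  -> period-2 cycle: step 6 state = step 4 state; never stabilizes
  -> state at step 30: (30-4) mod 2 = 0, same as step 4 -> [6 7 6 8 7]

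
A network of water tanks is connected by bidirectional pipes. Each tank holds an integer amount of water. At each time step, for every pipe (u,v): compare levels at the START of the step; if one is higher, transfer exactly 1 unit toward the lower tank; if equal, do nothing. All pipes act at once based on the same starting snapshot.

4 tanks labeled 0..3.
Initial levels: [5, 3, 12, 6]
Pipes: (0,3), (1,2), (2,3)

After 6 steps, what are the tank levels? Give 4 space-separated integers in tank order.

Answer: 7 6 7 6

Derivation:
Step 1: flows [3->0,2->1,2->3] -> levels [6 4 10 6]
Step 2: flows [0=3,2->1,2->3] -> levels [6 5 8 7]
Step 3: flows [3->0,2->1,2->3] -> levels [7 6 6 7]
Step 4: flows [0=3,1=2,3->2] -> levels [7 6 7 6]
Step 5: flows [0->3,2->1,2->3] -> levels [6 7 5 8]
Step 6: flows [3->0,1->2,3->2] -> levels [7 6 7 6]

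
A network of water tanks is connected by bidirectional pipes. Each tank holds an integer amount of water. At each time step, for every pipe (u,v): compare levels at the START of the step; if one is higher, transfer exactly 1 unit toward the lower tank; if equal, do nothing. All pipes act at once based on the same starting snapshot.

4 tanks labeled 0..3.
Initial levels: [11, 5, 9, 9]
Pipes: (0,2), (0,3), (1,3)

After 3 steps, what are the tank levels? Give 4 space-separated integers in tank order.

Step 1: flows [0->2,0->3,3->1] -> levels [9 6 10 9]
Step 2: flows [2->0,0=3,3->1] -> levels [10 7 9 8]
Step 3: flows [0->2,0->3,3->1] -> levels [8 8 10 8]

Answer: 8 8 10 8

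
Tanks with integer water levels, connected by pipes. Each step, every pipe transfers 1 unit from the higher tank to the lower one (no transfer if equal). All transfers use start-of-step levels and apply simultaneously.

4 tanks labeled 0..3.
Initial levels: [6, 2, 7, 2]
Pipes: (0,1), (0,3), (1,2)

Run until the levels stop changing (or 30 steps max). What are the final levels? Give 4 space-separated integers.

Step 1: flows [0->1,0->3,2->1] -> levels [4 4 6 3]
Step 2: flows [0=1,0->3,2->1] -> levels [3 5 5 4]
Step 3: flows [1->0,3->0,1=2] -> levels [5 4 5 3]
Step 4: flows [0->1,0->3,2->1] -> levels [3 6 4 4]
Step 5: flows [1->0,3->0,1->2] -> levels [5 4 5 3]
  -> period-2 cycle: step 5 state = step 3 state; never stabilizes
  -> state at step 30: (30-3) mod 2 = 1, same as step 4 -> [3 6 4 4]

Answer: 3 6 4 4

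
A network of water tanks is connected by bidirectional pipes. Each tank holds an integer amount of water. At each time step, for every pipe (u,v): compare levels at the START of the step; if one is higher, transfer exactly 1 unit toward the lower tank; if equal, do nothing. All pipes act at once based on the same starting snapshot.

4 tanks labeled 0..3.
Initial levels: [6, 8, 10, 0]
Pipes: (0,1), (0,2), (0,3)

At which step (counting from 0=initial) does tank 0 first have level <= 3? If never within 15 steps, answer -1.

Answer: -1

Derivation:
Step 1: flows [1->0,2->0,0->3] -> levels [7 7 9 1]
Step 2: flows [0=1,2->0,0->3] -> levels [7 7 8 2]
Step 3: flows [0=1,2->0,0->3] -> levels [7 7 7 3]
Step 4: flows [0=1,0=2,0->3] -> levels [6 7 7 4]
Step 5: flows [1->0,2->0,0->3] -> levels [7 6 6 5]
Step 6: flows [0->1,0->2,0->3] -> levels [4 7 7 6]
Step 7: flows [1->0,2->0,3->0] -> levels [7 6 6 5]
  -> period-2 cycle (repeats step 5); tank 0 never drops to <=3
Tank 0 never reaches <=3 within 15 steps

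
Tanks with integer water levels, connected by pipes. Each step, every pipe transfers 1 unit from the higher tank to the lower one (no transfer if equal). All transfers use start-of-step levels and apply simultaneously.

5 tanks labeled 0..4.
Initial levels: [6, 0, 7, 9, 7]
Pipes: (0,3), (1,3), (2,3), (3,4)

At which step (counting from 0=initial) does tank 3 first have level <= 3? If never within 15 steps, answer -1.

Answer: 5

Derivation:
Step 1: flows [3->0,3->1,3->2,3->4] -> levels [7 1 8 5 8]
Step 2: flows [0->3,3->1,2->3,4->3] -> levels [6 2 7 7 7]
Step 3: flows [3->0,3->1,2=3,3=4] -> levels [7 3 7 5 7]
Step 4: flows [0->3,3->1,2->3,4->3] -> levels [6 4 6 7 6]
Step 5: flows [3->0,3->1,3->2,3->4] -> levels [7 5 7 3 7]
Tank 3 first reaches <=3 at step 5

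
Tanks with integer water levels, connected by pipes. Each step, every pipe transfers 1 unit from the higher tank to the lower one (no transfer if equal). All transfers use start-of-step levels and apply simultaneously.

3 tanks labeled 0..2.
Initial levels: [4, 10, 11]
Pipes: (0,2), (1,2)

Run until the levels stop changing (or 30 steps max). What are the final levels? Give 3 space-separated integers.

Answer: 9 9 7

Derivation:
Step 1: flows [2->0,2->1] -> levels [5 11 9]
Step 2: flows [2->0,1->2] -> levels [6 10 9]
Step 3: flows [2->0,1->2] -> levels [7 9 9]
Step 4: flows [2->0,1=2] -> levels [8 9 8]
Step 5: flows [0=2,1->2] -> levels [8 8 9]
Step 6: flows [2->0,2->1] -> levels [9 9 7]
Step 7: flows [0->2,1->2] -> levels [8 8 9]
  -> period-2 cycle: step 7 state = step 5 state; never stabilizes
  -> state at step 30: (30-5) mod 2 = 1, same as step 6 -> [9 9 7]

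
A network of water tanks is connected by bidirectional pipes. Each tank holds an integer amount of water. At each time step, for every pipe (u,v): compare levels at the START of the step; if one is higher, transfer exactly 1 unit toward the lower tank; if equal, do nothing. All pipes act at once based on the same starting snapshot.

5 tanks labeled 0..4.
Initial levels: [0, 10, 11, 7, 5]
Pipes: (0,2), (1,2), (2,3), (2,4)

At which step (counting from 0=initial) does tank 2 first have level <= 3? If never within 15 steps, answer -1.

Answer: -1

Derivation:
Step 1: flows [2->0,2->1,2->3,2->4] -> levels [1 11 7 8 6]
Step 2: flows [2->0,1->2,3->2,2->4] -> levels [2 10 7 7 7]
Step 3: flows [2->0,1->2,2=3,2=4] -> levels [3 9 7 7 7]
Step 4: flows [2->0,1->2,2=3,2=4] -> levels [4 8 7 7 7]
Step 5: flows [2->0,1->2,2=3,2=4] -> levels [5 7 7 7 7]
Step 6: flows [2->0,1=2,2=3,2=4] -> levels [6 7 6 7 7]
Step 7: flows [0=2,1->2,3->2,4->2] -> levels [6 6 9 6 6]
Step 8: flows [2->0,2->1,2->3,2->4] -> levels [7 7 5 7 7]
Step 9: flows [0->2,1->2,3->2,4->2] -> levels [6 6 9 6 6]
  -> period-2 cycle (repeats step 7); tank 2 never drops to <=3
Tank 2 never reaches <=3 within 15 steps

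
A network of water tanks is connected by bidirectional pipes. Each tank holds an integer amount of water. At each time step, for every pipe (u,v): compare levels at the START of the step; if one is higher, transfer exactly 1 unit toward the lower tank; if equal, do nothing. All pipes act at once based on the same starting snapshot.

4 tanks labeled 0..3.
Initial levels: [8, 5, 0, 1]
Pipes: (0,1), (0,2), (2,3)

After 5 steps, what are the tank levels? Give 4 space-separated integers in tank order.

Step 1: flows [0->1,0->2,3->2] -> levels [6 6 2 0]
Step 2: flows [0=1,0->2,2->3] -> levels [5 6 2 1]
Step 3: flows [1->0,0->2,2->3] -> levels [5 5 2 2]
Step 4: flows [0=1,0->2,2=3] -> levels [4 5 3 2]
Step 5: flows [1->0,0->2,2->3] -> levels [4 4 3 3]

Answer: 4 4 3 3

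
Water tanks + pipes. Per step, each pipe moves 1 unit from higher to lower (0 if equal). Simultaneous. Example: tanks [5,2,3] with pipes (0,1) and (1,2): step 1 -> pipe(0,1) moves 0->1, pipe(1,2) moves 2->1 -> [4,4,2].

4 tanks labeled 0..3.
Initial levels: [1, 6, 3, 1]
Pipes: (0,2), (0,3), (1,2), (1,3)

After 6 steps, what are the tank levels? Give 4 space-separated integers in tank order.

Step 1: flows [2->0,0=3,1->2,1->3] -> levels [2 4 3 2]
Step 2: flows [2->0,0=3,1->2,1->3] -> levels [3 2 3 3]
Step 3: flows [0=2,0=3,2->1,3->1] -> levels [3 4 2 2]
Step 4: flows [0->2,0->3,1->2,1->3] -> levels [1 2 4 4]
Step 5: flows [2->0,3->0,2->1,3->1] -> levels [3 4 2 2]
  -> period-2 cycle: step 5 state = step 3 state
  -> state at step 6: (6-3) mod 2 = 1, same as step 4 -> [1 2 4 4]

Answer: 1 2 4 4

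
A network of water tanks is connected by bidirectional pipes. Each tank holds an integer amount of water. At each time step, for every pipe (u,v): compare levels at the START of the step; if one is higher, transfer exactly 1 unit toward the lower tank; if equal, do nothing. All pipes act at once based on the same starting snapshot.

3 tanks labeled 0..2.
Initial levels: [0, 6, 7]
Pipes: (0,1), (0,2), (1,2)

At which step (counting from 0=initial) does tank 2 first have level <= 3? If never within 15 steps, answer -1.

Answer: 3

Derivation:
Step 1: flows [1->0,2->0,2->1] -> levels [2 6 5]
Step 2: flows [1->0,2->0,1->2] -> levels [4 4 5]
Step 3: flows [0=1,2->0,2->1] -> levels [5 5 3]
Tank 2 first reaches <=3 at step 3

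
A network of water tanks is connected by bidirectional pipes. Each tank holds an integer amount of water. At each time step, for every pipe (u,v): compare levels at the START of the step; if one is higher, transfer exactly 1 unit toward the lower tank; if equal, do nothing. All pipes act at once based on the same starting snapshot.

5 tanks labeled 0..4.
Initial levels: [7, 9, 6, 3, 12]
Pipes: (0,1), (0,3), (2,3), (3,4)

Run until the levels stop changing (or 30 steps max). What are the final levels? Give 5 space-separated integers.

Answer: 6 8 7 9 7

Derivation:
Step 1: flows [1->0,0->3,2->3,4->3] -> levels [7 8 5 6 11]
Step 2: flows [1->0,0->3,3->2,4->3] -> levels [7 7 6 7 10]
Step 3: flows [0=1,0=3,3->2,4->3] -> levels [7 7 7 7 9]
Step 4: flows [0=1,0=3,2=3,4->3] -> levels [7 7 7 8 8]
Step 5: flows [0=1,3->0,3->2,3=4] -> levels [8 7 8 6 8]
Step 6: flows [0->1,0->3,2->3,4->3] -> levels [6 8 7 9 7]
Step 7: flows [1->0,3->0,3->2,3->4] -> levels [8 7 8 6 8]
  -> period-2 cycle: step 7 state = step 5 state; never stabilizes
  -> state at step 30: (30-5) mod 2 = 1, same as step 6 -> [6 8 7 9 7]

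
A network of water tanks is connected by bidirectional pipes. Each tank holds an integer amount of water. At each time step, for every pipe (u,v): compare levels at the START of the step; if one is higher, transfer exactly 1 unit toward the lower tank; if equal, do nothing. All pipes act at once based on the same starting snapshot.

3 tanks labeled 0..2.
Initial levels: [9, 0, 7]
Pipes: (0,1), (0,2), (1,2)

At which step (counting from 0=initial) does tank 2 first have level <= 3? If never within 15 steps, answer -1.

Answer: -1

Derivation:
Step 1: flows [0->1,0->2,2->1] -> levels [7 2 7]
Step 2: flows [0->1,0=2,2->1] -> levels [6 4 6]
Step 3: flows [0->1,0=2,2->1] -> levels [5 6 5]
Step 4: flows [1->0,0=2,1->2] -> levels [6 4 6]
  -> period-2 cycle (repeats step 2); tank 2 never drops to <=3
Tank 2 never reaches <=3 within 15 steps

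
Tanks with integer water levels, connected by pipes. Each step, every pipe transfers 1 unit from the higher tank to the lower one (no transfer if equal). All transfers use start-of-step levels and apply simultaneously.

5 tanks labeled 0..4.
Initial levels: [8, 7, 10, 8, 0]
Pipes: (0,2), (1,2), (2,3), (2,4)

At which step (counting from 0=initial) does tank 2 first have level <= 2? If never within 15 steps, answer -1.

Answer: -1

Derivation:
Step 1: flows [2->0,2->1,2->3,2->4] -> levels [9 8 6 9 1]
Step 2: flows [0->2,1->2,3->2,2->4] -> levels [8 7 8 8 2]
Step 3: flows [0=2,2->1,2=3,2->4] -> levels [8 8 6 8 3]
Step 4: flows [0->2,1->2,3->2,2->4] -> levels [7 7 8 7 4]
Step 5: flows [2->0,2->1,2->3,2->4] -> levels [8 8 4 8 5]
Step 6: flows [0->2,1->2,3->2,4->2] -> levels [7 7 8 7 4]
  -> period-2 cycle (repeats step 4); tank 2 never drops to <=2
Tank 2 never reaches <=2 within 15 steps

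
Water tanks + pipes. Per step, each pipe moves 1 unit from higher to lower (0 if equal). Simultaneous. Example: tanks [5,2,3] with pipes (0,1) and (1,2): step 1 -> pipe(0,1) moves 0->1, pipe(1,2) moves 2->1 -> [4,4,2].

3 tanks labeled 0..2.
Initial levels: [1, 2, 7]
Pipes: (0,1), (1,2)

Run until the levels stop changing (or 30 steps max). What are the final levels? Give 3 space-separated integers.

Step 1: flows [1->0,2->1] -> levels [2 2 6]
Step 2: flows [0=1,2->1] -> levels [2 3 5]
Step 3: flows [1->0,2->1] -> levels [3 3 4]
Step 4: flows [0=1,2->1] -> levels [3 4 3]
Step 5: flows [1->0,1->2] -> levels [4 2 4]
Step 6: flows [0->1,2->1] -> levels [3 4 3]
  -> period-2 cycle: step 6 state = step 4 state; never stabilizes
  -> state at step 30: (30-4) mod 2 = 0, same as step 4 -> [3 4 3]

Answer: 3 4 3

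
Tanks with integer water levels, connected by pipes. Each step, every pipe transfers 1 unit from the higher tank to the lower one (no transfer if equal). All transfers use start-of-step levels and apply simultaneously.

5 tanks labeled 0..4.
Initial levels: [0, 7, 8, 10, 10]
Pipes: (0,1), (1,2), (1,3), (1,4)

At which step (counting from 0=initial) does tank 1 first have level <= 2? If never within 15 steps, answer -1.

Step 1: flows [1->0,2->1,3->1,4->1] -> levels [1 9 7 9 9]
Step 2: flows [1->0,1->2,1=3,1=4] -> levels [2 7 8 9 9]
Step 3: flows [1->0,2->1,3->1,4->1] -> levels [3 9 7 8 8]
Step 4: flows [1->0,1->2,1->3,1->4] -> levels [4 5 8 9 9]
Step 5: flows [1->0,2->1,3->1,4->1] -> levels [5 7 7 8 8]
Step 6: flows [1->0,1=2,3->1,4->1] -> levels [6 8 7 7 7]
Step 7: flows [1->0,1->2,1->3,1->4] -> levels [7 4 8 8 8]
Step 8: flows [0->1,2->1,3->1,4->1] -> levels [6 8 7 7 7]
  -> period-2 cycle (repeats step 6); tank 1 never drops to <=2
Tank 1 never reaches <=2 within 15 steps

Answer: -1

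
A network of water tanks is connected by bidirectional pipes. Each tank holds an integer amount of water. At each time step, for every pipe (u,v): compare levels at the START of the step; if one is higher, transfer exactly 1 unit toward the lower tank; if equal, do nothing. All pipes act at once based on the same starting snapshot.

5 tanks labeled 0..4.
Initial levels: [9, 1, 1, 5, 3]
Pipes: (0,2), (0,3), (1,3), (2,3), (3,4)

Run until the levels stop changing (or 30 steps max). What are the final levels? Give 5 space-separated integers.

Step 1: flows [0->2,0->3,3->1,3->2,3->4] -> levels [7 2 3 3 4]
Step 2: flows [0->2,0->3,3->1,2=3,4->3] -> levels [5 3 4 4 3]
Step 3: flows [0->2,0->3,3->1,2=3,3->4] -> levels [3 4 5 3 4]
Step 4: flows [2->0,0=3,1->3,2->3,4->3] -> levels [4 3 3 6 3]
Step 5: flows [0->2,3->0,3->1,3->2,3->4] -> levels [4 4 5 2 4]
Step 6: flows [2->0,0->3,1->3,2->3,4->3] -> levels [4 3 3 6 3]
  -> period-2 cycle: step 6 state = step 4 state; never stabilizes
  -> state at step 30: (30-4) mod 2 = 0, same as step 4 -> [4 3 3 6 3]

Answer: 4 3 3 6 3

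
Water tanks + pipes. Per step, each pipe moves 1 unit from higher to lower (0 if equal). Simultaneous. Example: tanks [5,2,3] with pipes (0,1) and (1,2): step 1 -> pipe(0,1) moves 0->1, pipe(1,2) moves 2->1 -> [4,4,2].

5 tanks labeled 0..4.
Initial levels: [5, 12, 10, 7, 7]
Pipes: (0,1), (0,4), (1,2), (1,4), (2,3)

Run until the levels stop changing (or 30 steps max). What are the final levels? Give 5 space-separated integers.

Answer: 8 9 7 9 8

Derivation:
Step 1: flows [1->0,4->0,1->2,1->4,2->3] -> levels [7 9 10 8 7]
Step 2: flows [1->0,0=4,2->1,1->4,2->3] -> levels [8 8 8 9 8]
Step 3: flows [0=1,0=4,1=2,1=4,3->2] -> levels [8 8 9 8 8]
Step 4: flows [0=1,0=4,2->1,1=4,2->3] -> levels [8 9 7 9 8]
Step 5: flows [1->0,0=4,1->2,1->4,3->2] -> levels [9 6 9 8 9]
Step 6: flows [0->1,0=4,2->1,4->1,2->3] -> levels [8 9 7 9 8]
  -> period-2 cycle: step 6 state = step 4 state; never stabilizes
  -> state at step 30: (30-4) mod 2 = 0, same as step 4 -> [8 9 7 9 8]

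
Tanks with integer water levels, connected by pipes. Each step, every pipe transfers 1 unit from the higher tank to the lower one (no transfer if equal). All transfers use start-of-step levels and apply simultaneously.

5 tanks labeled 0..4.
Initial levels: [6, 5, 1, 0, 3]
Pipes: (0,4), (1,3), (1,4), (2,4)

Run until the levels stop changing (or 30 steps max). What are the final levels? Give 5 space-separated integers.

Answer: 4 4 4 2 1

Derivation:
Step 1: flows [0->4,1->3,1->4,4->2] -> levels [5 3 2 1 4]
Step 2: flows [0->4,1->3,4->1,4->2] -> levels [4 3 3 2 3]
Step 3: flows [0->4,1->3,1=4,2=4] -> levels [3 2 3 3 4]
Step 4: flows [4->0,3->1,4->1,4->2] -> levels [4 4 4 2 1]
Step 5: flows [0->4,1->3,1->4,2->4] -> levels [3 2 3 3 4]
  -> period-2 cycle: step 5 state = step 3 state; never stabilizes
  -> state at step 30: (30-3) mod 2 = 1, same as step 4 -> [4 4 4 2 1]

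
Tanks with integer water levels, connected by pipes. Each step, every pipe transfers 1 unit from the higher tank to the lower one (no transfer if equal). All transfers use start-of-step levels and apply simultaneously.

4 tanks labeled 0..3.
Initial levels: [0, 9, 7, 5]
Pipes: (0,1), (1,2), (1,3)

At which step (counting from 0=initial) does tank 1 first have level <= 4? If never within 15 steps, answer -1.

Step 1: flows [1->0,1->2,1->3] -> levels [1 6 8 6]
Step 2: flows [1->0,2->1,1=3] -> levels [2 6 7 6]
Step 3: flows [1->0,2->1,1=3] -> levels [3 6 6 6]
Step 4: flows [1->0,1=2,1=3] -> levels [4 5 6 6]
Step 5: flows [1->0,2->1,3->1] -> levels [5 6 5 5]
Step 6: flows [1->0,1->2,1->3] -> levels [6 3 6 6]
Tank 1 first reaches <=4 at step 6

Answer: 6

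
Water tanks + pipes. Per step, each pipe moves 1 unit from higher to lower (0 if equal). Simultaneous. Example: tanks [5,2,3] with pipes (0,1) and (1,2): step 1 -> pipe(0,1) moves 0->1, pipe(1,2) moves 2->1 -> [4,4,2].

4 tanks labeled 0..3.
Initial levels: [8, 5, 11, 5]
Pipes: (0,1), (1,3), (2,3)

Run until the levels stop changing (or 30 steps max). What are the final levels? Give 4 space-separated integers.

Step 1: flows [0->1,1=3,2->3] -> levels [7 6 10 6]
Step 2: flows [0->1,1=3,2->3] -> levels [6 7 9 7]
Step 3: flows [1->0,1=3,2->3] -> levels [7 6 8 8]
Step 4: flows [0->1,3->1,2=3] -> levels [6 8 8 7]
Step 5: flows [1->0,1->3,2->3] -> levels [7 6 7 9]
Step 6: flows [0->1,3->1,3->2] -> levels [6 8 8 7]
  -> period-2 cycle: step 6 state = step 4 state; never stabilizes
  -> state at step 30: (30-4) mod 2 = 0, same as step 4 -> [6 8 8 7]

Answer: 6 8 8 7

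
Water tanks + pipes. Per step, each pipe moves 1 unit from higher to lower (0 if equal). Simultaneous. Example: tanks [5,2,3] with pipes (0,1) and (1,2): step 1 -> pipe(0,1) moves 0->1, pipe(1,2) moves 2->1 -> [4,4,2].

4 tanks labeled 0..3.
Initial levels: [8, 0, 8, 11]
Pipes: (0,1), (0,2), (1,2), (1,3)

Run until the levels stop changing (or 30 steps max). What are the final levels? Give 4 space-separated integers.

Answer: 7 6 7 7

Derivation:
Step 1: flows [0->1,0=2,2->1,3->1] -> levels [7 3 7 10]
Step 2: flows [0->1,0=2,2->1,3->1] -> levels [6 6 6 9]
Step 3: flows [0=1,0=2,1=2,3->1] -> levels [6 7 6 8]
Step 4: flows [1->0,0=2,1->2,3->1] -> levels [7 6 7 7]
Step 5: flows [0->1,0=2,2->1,3->1] -> levels [6 9 6 6]
Step 6: flows [1->0,0=2,1->2,1->3] -> levels [7 6 7 7]
  -> period-2 cycle: step 6 state = step 4 state; never stabilizes
  -> state at step 30: (30-4) mod 2 = 0, same as step 4 -> [7 6 7 7]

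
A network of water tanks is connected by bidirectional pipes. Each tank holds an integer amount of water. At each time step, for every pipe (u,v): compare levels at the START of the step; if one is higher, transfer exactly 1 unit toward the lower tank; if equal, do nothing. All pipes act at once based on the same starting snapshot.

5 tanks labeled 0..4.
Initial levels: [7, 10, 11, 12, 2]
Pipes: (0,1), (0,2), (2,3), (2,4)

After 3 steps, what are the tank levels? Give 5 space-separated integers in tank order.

Answer: 8 10 10 9 5

Derivation:
Step 1: flows [1->0,2->0,3->2,2->4] -> levels [9 9 10 11 3]
Step 2: flows [0=1,2->0,3->2,2->4] -> levels [10 9 9 10 4]
Step 3: flows [0->1,0->2,3->2,2->4] -> levels [8 10 10 9 5]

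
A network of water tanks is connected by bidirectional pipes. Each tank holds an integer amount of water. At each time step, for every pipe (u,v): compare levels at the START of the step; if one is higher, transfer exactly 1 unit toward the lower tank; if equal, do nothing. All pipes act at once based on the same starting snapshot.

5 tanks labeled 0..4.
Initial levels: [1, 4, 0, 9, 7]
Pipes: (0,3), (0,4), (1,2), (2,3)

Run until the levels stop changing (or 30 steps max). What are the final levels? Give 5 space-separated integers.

Step 1: flows [3->0,4->0,1->2,3->2] -> levels [3 3 2 7 6]
Step 2: flows [3->0,4->0,1->2,3->2] -> levels [5 2 4 5 5]
Step 3: flows [0=3,0=4,2->1,3->2] -> levels [5 3 4 4 5]
Step 4: flows [0->3,0=4,2->1,2=3] -> levels [4 4 3 5 5]
Step 5: flows [3->0,4->0,1->2,3->2] -> levels [6 3 5 3 4]
Step 6: flows [0->3,0->4,2->1,2->3] -> levels [4 4 3 5 5]
  -> period-2 cycle: step 6 state = step 4 state; never stabilizes
  -> state at step 30: (30-4) mod 2 = 0, same as step 4 -> [4 4 3 5 5]

Answer: 4 4 3 5 5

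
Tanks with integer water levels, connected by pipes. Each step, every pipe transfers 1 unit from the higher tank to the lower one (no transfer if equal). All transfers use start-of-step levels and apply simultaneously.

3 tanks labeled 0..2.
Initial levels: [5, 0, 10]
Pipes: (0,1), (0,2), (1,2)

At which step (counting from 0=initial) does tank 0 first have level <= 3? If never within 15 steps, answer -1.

Answer: -1

Derivation:
Step 1: flows [0->1,2->0,2->1] -> levels [5 2 8]
Step 2: flows [0->1,2->0,2->1] -> levels [5 4 6]
Step 3: flows [0->1,2->0,2->1] -> levels [5 6 4]
Step 4: flows [1->0,0->2,1->2] -> levels [5 4 6]
  -> period-2 cycle (repeats step 2); tank 0 never drops to <=3
Tank 0 never reaches <=3 within 15 steps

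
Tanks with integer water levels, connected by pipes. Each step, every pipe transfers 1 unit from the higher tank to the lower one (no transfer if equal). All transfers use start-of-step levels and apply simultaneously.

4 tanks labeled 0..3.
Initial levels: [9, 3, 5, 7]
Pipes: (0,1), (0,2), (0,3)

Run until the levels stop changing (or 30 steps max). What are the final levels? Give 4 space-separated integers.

Answer: 6 6 6 6

Derivation:
Step 1: flows [0->1,0->2,0->3] -> levels [6 4 6 8]
Step 2: flows [0->1,0=2,3->0] -> levels [6 5 6 7]
Step 3: flows [0->1,0=2,3->0] -> levels [6 6 6 6]
Step 4: flows [0=1,0=2,0=3] -> levels [6 6 6 6]
  -> stable (no change)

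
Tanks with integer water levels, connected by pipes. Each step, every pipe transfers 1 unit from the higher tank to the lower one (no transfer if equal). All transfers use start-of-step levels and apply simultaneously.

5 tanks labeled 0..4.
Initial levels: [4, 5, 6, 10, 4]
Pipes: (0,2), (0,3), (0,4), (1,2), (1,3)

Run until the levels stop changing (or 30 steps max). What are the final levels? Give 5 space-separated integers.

Step 1: flows [2->0,3->0,0=4,2->1,3->1] -> levels [6 7 4 8 4]
Step 2: flows [0->2,3->0,0->4,1->2,3->1] -> levels [5 7 6 6 5]
Step 3: flows [2->0,3->0,0=4,1->2,1->3] -> levels [7 5 6 6 5]
Step 4: flows [0->2,0->3,0->4,2->1,3->1] -> levels [4 7 6 6 6]
Step 5: flows [2->0,3->0,4->0,1->2,1->3] -> levels [7 5 6 6 5]
  -> period-2 cycle: step 5 state = step 3 state; never stabilizes
  -> state at step 30: (30-3) mod 2 = 1, same as step 4 -> [4 7 6 6 6]

Answer: 4 7 6 6 6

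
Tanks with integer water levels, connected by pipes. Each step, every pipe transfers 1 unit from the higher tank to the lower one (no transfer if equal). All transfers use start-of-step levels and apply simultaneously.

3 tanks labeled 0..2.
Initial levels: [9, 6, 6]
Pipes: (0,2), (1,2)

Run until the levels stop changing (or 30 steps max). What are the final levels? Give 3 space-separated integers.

Answer: 7 7 7

Derivation:
Step 1: flows [0->2,1=2] -> levels [8 6 7]
Step 2: flows [0->2,2->1] -> levels [7 7 7]
Step 3: flows [0=2,1=2] -> levels [7 7 7]
  -> stable (no change)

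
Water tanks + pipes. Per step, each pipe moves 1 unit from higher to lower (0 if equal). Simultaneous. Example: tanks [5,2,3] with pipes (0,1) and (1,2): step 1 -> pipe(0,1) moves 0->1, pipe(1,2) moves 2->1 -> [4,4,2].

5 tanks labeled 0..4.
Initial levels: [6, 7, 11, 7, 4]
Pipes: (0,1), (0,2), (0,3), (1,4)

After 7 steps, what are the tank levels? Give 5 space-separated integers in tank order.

Answer: 5 8 8 8 6

Derivation:
Step 1: flows [1->0,2->0,3->0,1->4] -> levels [9 5 10 6 5]
Step 2: flows [0->1,2->0,0->3,1=4] -> levels [8 6 9 7 5]
Step 3: flows [0->1,2->0,0->3,1->4] -> levels [7 6 8 8 6]
Step 4: flows [0->1,2->0,3->0,1=4] -> levels [8 7 7 7 6]
Step 5: flows [0->1,0->2,0->3,1->4] -> levels [5 7 8 8 7]
Step 6: flows [1->0,2->0,3->0,1=4] -> levels [8 6 7 7 7]
Step 7: flows [0->1,0->2,0->3,4->1] -> levels [5 8 8 8 6]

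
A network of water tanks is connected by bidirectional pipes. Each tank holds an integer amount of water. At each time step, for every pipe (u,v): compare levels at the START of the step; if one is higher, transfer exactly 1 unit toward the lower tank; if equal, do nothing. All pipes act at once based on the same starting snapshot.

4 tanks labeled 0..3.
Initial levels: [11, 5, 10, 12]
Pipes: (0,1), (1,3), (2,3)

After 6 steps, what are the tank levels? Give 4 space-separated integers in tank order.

Step 1: flows [0->1,3->1,3->2] -> levels [10 7 11 10]
Step 2: flows [0->1,3->1,2->3] -> levels [9 9 10 10]
Step 3: flows [0=1,3->1,2=3] -> levels [9 10 10 9]
Step 4: flows [1->0,1->3,2->3] -> levels [10 8 9 11]
Step 5: flows [0->1,3->1,3->2] -> levels [9 10 10 9]
  -> period-2 cycle: step 5 state = step 3 state
  -> state at step 6: (6-3) mod 2 = 1, same as step 4 -> [10 8 9 11]

Answer: 10 8 9 11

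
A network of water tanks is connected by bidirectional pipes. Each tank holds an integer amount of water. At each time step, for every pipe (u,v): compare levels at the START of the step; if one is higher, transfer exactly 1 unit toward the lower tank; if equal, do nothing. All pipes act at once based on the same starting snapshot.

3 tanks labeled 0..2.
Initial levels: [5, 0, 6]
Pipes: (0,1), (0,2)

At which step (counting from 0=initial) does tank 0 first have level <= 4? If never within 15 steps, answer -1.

Step 1: flows [0->1,2->0] -> levels [5 1 5]
Step 2: flows [0->1,0=2] -> levels [4 2 5]
Tank 0 first reaches <=4 at step 2

Answer: 2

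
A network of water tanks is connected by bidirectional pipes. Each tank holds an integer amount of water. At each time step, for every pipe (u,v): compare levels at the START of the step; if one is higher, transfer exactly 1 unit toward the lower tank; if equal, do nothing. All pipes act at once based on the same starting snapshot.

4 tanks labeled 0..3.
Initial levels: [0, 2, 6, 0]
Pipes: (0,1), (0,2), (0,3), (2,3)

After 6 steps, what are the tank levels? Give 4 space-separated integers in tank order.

Answer: 1 2 2 3

Derivation:
Step 1: flows [1->0,2->0,0=3,2->3] -> levels [2 1 4 1]
Step 2: flows [0->1,2->0,0->3,2->3] -> levels [1 2 2 3]
Step 3: flows [1->0,2->0,3->0,3->2] -> levels [4 1 2 1]
Step 4: flows [0->1,0->2,0->3,2->3] -> levels [1 2 2 3]
  -> period-2 cycle: step 4 state = step 2 state
  -> state at step 6: (6-2) mod 2 = 0, same as step 2 -> [1 2 2 3]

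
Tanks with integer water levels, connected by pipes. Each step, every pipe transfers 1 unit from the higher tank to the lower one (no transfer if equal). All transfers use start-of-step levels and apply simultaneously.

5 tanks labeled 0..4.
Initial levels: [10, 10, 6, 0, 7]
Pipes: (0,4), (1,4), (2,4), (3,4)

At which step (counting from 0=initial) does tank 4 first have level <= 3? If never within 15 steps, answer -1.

Step 1: flows [0->4,1->4,4->2,4->3] -> levels [9 9 7 1 7]
Step 2: flows [0->4,1->4,2=4,4->3] -> levels [8 8 7 2 8]
Step 3: flows [0=4,1=4,4->2,4->3] -> levels [8 8 8 3 6]
Step 4: flows [0->4,1->4,2->4,4->3] -> levels [7 7 7 4 8]
Step 5: flows [4->0,4->1,4->2,4->3] -> levels [8 8 8 5 4]
Step 6: flows [0->4,1->4,2->4,3->4] -> levels [7 7 7 4 8]
  -> period-2 cycle (repeats step 4); tank 4 never drops to <=3
Tank 4 never reaches <=3 within 15 steps

Answer: -1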